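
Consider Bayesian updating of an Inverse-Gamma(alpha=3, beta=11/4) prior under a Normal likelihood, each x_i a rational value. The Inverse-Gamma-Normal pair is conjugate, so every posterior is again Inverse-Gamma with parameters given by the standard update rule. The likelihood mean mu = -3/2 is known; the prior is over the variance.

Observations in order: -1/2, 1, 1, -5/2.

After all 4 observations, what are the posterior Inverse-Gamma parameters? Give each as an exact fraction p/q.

alpha=5, beta=10

obs 1: x=-1/2 → posterior Inverse-Gamma(7/2, 13/4)
obs 2: x=1 → posterior Inverse-Gamma(4, 51/8)
obs 3: x=1 → posterior Inverse-Gamma(9/2, 19/2)
obs 4: x=-5/2 → posterior Inverse-Gamma(5, 10)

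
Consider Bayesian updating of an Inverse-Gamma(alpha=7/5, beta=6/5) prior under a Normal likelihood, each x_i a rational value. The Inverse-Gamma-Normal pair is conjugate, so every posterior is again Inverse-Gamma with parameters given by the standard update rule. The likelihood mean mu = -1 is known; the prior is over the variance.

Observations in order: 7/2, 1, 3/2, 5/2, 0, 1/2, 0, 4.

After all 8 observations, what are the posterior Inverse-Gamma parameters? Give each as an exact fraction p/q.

alpha=27/5, beta=186/5

obs 1: x=7/2 → posterior Inverse-Gamma(19/10, 453/40)
obs 2: x=1 → posterior Inverse-Gamma(12/5, 533/40)
obs 3: x=3/2 → posterior Inverse-Gamma(29/10, 329/20)
obs 4: x=5/2 → posterior Inverse-Gamma(17/5, 903/40)
obs 5: x=0 → posterior Inverse-Gamma(39/10, 923/40)
obs 6: x=1/2 → posterior Inverse-Gamma(22/5, 121/5)
obs 7: x=0 → posterior Inverse-Gamma(49/10, 247/10)
obs 8: x=4 → posterior Inverse-Gamma(27/5, 186/5)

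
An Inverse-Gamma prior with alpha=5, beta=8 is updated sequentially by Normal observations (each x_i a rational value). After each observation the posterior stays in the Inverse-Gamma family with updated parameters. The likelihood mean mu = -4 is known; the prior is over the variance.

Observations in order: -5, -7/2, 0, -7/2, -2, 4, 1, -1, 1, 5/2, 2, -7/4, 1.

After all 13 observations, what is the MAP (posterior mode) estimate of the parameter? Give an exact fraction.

4301/400

obs 1: x=-5 → posterior Inverse-Gamma(11/2, 17/2)
obs 2: x=-7/2 → posterior Inverse-Gamma(6, 69/8)
obs 3: x=0 → posterior Inverse-Gamma(13/2, 133/8)
obs 4: x=-7/2 → posterior Inverse-Gamma(7, 67/4)
obs 5: x=-2 → posterior Inverse-Gamma(15/2, 75/4)
obs 6: x=4 → posterior Inverse-Gamma(8, 203/4)
obs 7: x=1 → posterior Inverse-Gamma(17/2, 253/4)
obs 8: x=-1 → posterior Inverse-Gamma(9, 271/4)
obs 9: x=1 → posterior Inverse-Gamma(19/2, 321/4)
obs 10: x=5/2 → posterior Inverse-Gamma(10, 811/8)
obs 11: x=2 → posterior Inverse-Gamma(21/2, 955/8)
obs 12: x=-7/4 → posterior Inverse-Gamma(11, 3901/32)
obs 13: x=1 → posterior Inverse-Gamma(23/2, 4301/32)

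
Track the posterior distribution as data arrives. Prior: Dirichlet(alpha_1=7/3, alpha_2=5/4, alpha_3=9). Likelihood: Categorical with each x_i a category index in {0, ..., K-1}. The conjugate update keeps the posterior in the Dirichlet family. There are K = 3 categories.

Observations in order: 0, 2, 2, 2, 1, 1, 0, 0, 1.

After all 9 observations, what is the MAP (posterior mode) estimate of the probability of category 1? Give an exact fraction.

39/223

obs 1: x=0 → posterior Dirichlet(10/3, 5/4, 9)
obs 2: x=2 → posterior Dirichlet(10/3, 5/4, 10)
obs 3: x=2 → posterior Dirichlet(10/3, 5/4, 11)
obs 4: x=2 → posterior Dirichlet(10/3, 5/4, 12)
obs 5: x=1 → posterior Dirichlet(10/3, 9/4, 12)
obs 6: x=1 → posterior Dirichlet(10/3, 13/4, 12)
obs 7: x=0 → posterior Dirichlet(13/3, 13/4, 12)
obs 8: x=0 → posterior Dirichlet(16/3, 13/4, 12)
obs 9: x=1 → posterior Dirichlet(16/3, 17/4, 12)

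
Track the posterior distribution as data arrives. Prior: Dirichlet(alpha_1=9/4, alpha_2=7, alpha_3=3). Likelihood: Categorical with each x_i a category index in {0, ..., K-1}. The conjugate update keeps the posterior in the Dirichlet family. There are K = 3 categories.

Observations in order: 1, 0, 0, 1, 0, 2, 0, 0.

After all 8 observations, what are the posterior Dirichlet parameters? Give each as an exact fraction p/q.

obs 1: x=1 → posterior Dirichlet(9/4, 8, 3)
obs 2: x=0 → posterior Dirichlet(13/4, 8, 3)
obs 3: x=0 → posterior Dirichlet(17/4, 8, 3)
obs 4: x=1 → posterior Dirichlet(17/4, 9, 3)
obs 5: x=0 → posterior Dirichlet(21/4, 9, 3)
obs 6: x=2 → posterior Dirichlet(21/4, 9, 4)
obs 7: x=0 → posterior Dirichlet(25/4, 9, 4)
obs 8: x=0 → posterior Dirichlet(29/4, 9, 4)

alpha_1=29/4, alpha_2=9, alpha_3=4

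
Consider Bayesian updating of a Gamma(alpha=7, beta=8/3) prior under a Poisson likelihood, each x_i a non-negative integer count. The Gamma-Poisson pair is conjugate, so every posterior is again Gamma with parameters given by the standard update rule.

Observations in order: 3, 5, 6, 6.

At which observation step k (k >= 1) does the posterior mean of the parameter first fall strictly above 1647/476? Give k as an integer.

obs 1: x=3 → posterior Gamma(10, 11/3)
obs 2: x=5 → posterior Gamma(15, 14/3)
obs 3: x=6 → posterior Gamma(21, 17/3)
obs 4: x=6 → posterior Gamma(27, 20/3)

k = 3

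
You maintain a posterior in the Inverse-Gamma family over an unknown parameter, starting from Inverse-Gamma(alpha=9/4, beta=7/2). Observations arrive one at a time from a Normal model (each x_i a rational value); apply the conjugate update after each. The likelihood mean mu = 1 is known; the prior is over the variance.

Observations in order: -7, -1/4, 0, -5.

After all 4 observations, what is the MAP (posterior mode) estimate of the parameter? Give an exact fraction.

1753/168

obs 1: x=-7 → posterior Inverse-Gamma(11/4, 71/2)
obs 2: x=-1/4 → posterior Inverse-Gamma(13/4, 1161/32)
obs 3: x=0 → posterior Inverse-Gamma(15/4, 1177/32)
obs 4: x=-5 → posterior Inverse-Gamma(17/4, 1753/32)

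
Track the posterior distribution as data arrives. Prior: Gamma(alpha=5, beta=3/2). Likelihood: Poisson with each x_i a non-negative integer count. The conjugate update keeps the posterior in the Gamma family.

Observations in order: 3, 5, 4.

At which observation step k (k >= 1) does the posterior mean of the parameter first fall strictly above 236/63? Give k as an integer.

obs 1: x=3 → posterior Gamma(8, 5/2)
obs 2: x=5 → posterior Gamma(13, 7/2)
obs 3: x=4 → posterior Gamma(17, 9/2)

k = 3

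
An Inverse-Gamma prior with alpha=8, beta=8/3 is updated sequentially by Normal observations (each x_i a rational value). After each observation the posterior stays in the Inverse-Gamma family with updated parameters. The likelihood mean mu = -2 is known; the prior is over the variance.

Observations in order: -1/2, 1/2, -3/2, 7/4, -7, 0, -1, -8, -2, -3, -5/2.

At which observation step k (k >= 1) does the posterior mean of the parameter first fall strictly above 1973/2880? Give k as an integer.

k = 2

obs 1: x=-1/2 → posterior Inverse-Gamma(17/2, 91/24)
obs 2: x=1/2 → posterior Inverse-Gamma(9, 83/12)
obs 3: x=-3/2 → posterior Inverse-Gamma(19/2, 169/24)
obs 4: x=7/4 → posterior Inverse-Gamma(10, 1351/96)
obs 5: x=-7 → posterior Inverse-Gamma(21/2, 2551/96)
obs 6: x=0 → posterior Inverse-Gamma(11, 2743/96)
obs 7: x=-1 → posterior Inverse-Gamma(23/2, 2791/96)
obs 8: x=-8 → posterior Inverse-Gamma(12, 4519/96)
obs 9: x=-2 → posterior Inverse-Gamma(25/2, 4519/96)
obs 10: x=-3 → posterior Inverse-Gamma(13, 4567/96)
obs 11: x=-5/2 → posterior Inverse-Gamma(27/2, 4579/96)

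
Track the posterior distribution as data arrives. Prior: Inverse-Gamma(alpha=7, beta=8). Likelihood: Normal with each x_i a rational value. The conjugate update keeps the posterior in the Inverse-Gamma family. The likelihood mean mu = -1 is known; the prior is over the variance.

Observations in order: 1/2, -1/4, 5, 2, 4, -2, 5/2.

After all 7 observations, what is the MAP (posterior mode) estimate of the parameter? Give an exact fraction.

obs 1: x=1/2 → posterior Inverse-Gamma(15/2, 73/8)
obs 2: x=-1/4 → posterior Inverse-Gamma(8, 301/32)
obs 3: x=5 → posterior Inverse-Gamma(17/2, 877/32)
obs 4: x=2 → posterior Inverse-Gamma(9, 1021/32)
obs 5: x=4 → posterior Inverse-Gamma(19/2, 1421/32)
obs 6: x=-2 → posterior Inverse-Gamma(10, 1437/32)
obs 7: x=5/2 → posterior Inverse-Gamma(21/2, 1633/32)

71/16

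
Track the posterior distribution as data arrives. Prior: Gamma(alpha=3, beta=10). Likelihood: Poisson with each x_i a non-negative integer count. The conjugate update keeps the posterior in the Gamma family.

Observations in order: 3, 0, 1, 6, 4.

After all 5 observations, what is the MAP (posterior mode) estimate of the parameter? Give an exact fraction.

16/15

obs 1: x=3 → posterior Gamma(6, 11)
obs 2: x=0 → posterior Gamma(6, 12)
obs 3: x=1 → posterior Gamma(7, 13)
obs 4: x=6 → posterior Gamma(13, 14)
obs 5: x=4 → posterior Gamma(17, 15)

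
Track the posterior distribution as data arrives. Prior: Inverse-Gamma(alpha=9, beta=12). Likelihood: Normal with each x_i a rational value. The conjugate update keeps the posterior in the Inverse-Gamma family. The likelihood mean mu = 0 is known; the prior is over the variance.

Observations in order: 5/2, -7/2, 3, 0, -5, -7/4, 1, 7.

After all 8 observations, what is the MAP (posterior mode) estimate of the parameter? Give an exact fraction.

2073/448

obs 1: x=5/2 → posterior Inverse-Gamma(19/2, 121/8)
obs 2: x=-7/2 → posterior Inverse-Gamma(10, 85/4)
obs 3: x=3 → posterior Inverse-Gamma(21/2, 103/4)
obs 4: x=0 → posterior Inverse-Gamma(11, 103/4)
obs 5: x=-5 → posterior Inverse-Gamma(23/2, 153/4)
obs 6: x=-7/4 → posterior Inverse-Gamma(12, 1273/32)
obs 7: x=1 → posterior Inverse-Gamma(25/2, 1289/32)
obs 8: x=7 → posterior Inverse-Gamma(13, 2073/32)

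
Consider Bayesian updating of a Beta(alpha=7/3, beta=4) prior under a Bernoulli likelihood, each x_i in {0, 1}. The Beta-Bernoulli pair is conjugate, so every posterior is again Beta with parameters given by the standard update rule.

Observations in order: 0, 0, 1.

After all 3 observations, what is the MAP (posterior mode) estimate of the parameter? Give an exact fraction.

obs 1: x=0 → posterior Beta(7/3, 5)
obs 2: x=0 → posterior Beta(7/3, 6)
obs 3: x=1 → posterior Beta(10/3, 6)

7/22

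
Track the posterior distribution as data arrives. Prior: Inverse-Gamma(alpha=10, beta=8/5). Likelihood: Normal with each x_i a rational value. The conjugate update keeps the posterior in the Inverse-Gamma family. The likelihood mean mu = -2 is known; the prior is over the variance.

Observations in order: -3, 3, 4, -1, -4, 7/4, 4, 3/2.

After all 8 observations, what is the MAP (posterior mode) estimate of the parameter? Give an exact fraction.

10601/2400

obs 1: x=-3 → posterior Inverse-Gamma(21/2, 21/10)
obs 2: x=3 → posterior Inverse-Gamma(11, 73/5)
obs 3: x=4 → posterior Inverse-Gamma(23/2, 163/5)
obs 4: x=-1 → posterior Inverse-Gamma(12, 331/10)
obs 5: x=-4 → posterior Inverse-Gamma(25/2, 351/10)
obs 6: x=7/4 → posterior Inverse-Gamma(13, 6741/160)
obs 7: x=4 → posterior Inverse-Gamma(27/2, 9621/160)
obs 8: x=3/2 → posterior Inverse-Gamma(14, 10601/160)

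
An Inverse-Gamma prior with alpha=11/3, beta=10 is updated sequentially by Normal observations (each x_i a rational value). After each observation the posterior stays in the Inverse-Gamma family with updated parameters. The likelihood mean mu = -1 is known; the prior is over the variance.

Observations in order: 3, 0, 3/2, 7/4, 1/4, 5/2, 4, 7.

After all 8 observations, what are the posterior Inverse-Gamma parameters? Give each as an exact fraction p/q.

alpha=23/3, beta=1229/16

obs 1: x=3 → posterior Inverse-Gamma(25/6, 18)
obs 2: x=0 → posterior Inverse-Gamma(14/3, 37/2)
obs 3: x=3/2 → posterior Inverse-Gamma(31/6, 173/8)
obs 4: x=7/4 → posterior Inverse-Gamma(17/3, 813/32)
obs 5: x=1/4 → posterior Inverse-Gamma(37/6, 419/16)
obs 6: x=5/2 → posterior Inverse-Gamma(20/3, 517/16)
obs 7: x=4 → posterior Inverse-Gamma(43/6, 717/16)
obs 8: x=7 → posterior Inverse-Gamma(23/3, 1229/16)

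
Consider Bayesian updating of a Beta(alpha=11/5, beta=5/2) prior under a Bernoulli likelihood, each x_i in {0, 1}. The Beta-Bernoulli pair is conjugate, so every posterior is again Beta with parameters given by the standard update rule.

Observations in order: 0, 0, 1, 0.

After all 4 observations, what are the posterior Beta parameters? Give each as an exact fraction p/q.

obs 1: x=0 → posterior Beta(11/5, 7/2)
obs 2: x=0 → posterior Beta(11/5, 9/2)
obs 3: x=1 → posterior Beta(16/5, 9/2)
obs 4: x=0 → posterior Beta(16/5, 11/2)

alpha=16/5, beta=11/2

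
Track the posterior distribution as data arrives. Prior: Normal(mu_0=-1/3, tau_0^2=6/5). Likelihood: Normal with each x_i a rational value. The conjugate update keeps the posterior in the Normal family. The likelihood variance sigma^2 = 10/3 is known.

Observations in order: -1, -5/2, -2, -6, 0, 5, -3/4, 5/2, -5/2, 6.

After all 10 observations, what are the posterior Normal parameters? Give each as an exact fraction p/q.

obs 1: x=-1 → posterior Normal(-26/51, 15/17)
obs 2: x=-5/2 → posterior Normal(-239/258, 30/43)
obs 3: x=-2 → posterior Normal(-347/312, 15/26)
obs 4: x=-6 → posterior Normal(-11/6, 30/61)
obs 5: x=0 → posterior Normal(-671/420, 3/7)
obs 6: x=5 → posterior Normal(-401/474, 30/79)
obs 7: x=-3/4 → posterior Normal(-883/1056, 15/44)
obs 8: x=5/2 → posterior Normal(-613/1164, 30/97)
obs 9: x=-5/2 → posterior Normal(-883/1272, 15/53)
obs 10: x=6 → posterior Normal(-47/276, 6/23)

mu_0=-47/276, tau_0^2=6/23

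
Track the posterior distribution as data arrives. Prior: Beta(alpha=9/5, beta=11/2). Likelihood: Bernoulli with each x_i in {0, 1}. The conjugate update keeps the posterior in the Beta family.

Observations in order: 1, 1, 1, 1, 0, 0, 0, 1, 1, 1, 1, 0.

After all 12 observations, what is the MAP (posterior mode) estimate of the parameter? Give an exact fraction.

obs 1: x=1 → posterior Beta(14/5, 11/2)
obs 2: x=1 → posterior Beta(19/5, 11/2)
obs 3: x=1 → posterior Beta(24/5, 11/2)
obs 4: x=1 → posterior Beta(29/5, 11/2)
obs 5: x=0 → posterior Beta(29/5, 13/2)
obs 6: x=0 → posterior Beta(29/5, 15/2)
obs 7: x=0 → posterior Beta(29/5, 17/2)
obs 8: x=1 → posterior Beta(34/5, 17/2)
obs 9: x=1 → posterior Beta(39/5, 17/2)
obs 10: x=1 → posterior Beta(44/5, 17/2)
obs 11: x=1 → posterior Beta(49/5, 17/2)
obs 12: x=0 → posterior Beta(49/5, 19/2)

88/173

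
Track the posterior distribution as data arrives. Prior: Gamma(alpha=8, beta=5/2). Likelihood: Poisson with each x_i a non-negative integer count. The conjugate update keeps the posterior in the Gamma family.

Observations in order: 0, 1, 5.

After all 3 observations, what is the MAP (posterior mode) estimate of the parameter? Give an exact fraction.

26/11

obs 1: x=0 → posterior Gamma(8, 7/2)
obs 2: x=1 → posterior Gamma(9, 9/2)
obs 3: x=5 → posterior Gamma(14, 11/2)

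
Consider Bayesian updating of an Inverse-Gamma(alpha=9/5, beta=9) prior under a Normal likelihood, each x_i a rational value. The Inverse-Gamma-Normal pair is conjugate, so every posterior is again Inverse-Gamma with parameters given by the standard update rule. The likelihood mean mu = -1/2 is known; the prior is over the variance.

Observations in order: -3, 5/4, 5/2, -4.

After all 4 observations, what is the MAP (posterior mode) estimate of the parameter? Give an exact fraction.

1295/256

obs 1: x=-3 → posterior Inverse-Gamma(23/10, 97/8)
obs 2: x=5/4 → posterior Inverse-Gamma(14/5, 437/32)
obs 3: x=5/2 → posterior Inverse-Gamma(33/10, 581/32)
obs 4: x=-4 → posterior Inverse-Gamma(19/5, 777/32)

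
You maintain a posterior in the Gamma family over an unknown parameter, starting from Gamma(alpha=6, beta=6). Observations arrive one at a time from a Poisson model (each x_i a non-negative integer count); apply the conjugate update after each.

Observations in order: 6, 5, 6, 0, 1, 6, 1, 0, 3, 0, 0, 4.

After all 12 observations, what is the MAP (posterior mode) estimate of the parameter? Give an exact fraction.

37/18

obs 1: x=6 → posterior Gamma(12, 7)
obs 2: x=5 → posterior Gamma(17, 8)
obs 3: x=6 → posterior Gamma(23, 9)
obs 4: x=0 → posterior Gamma(23, 10)
obs 5: x=1 → posterior Gamma(24, 11)
obs 6: x=6 → posterior Gamma(30, 12)
obs 7: x=1 → posterior Gamma(31, 13)
obs 8: x=0 → posterior Gamma(31, 14)
obs 9: x=3 → posterior Gamma(34, 15)
obs 10: x=0 → posterior Gamma(34, 16)
obs 11: x=0 → posterior Gamma(34, 17)
obs 12: x=4 → posterior Gamma(38, 18)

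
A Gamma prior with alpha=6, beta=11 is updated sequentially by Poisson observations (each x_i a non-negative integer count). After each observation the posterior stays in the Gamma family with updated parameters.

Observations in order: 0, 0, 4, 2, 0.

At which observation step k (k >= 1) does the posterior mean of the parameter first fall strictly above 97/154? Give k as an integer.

obs 1: x=0 → posterior Gamma(6, 12)
obs 2: x=0 → posterior Gamma(6, 13)
obs 3: x=4 → posterior Gamma(10, 14)
obs 4: x=2 → posterior Gamma(12, 15)
obs 5: x=0 → posterior Gamma(12, 16)

k = 3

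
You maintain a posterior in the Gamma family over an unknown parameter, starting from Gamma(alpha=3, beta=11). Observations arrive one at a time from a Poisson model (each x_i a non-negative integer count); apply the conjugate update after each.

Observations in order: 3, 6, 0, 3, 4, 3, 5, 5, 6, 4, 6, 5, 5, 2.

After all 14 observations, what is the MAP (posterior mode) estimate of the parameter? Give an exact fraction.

obs 1: x=3 → posterior Gamma(6, 12)
obs 2: x=6 → posterior Gamma(12, 13)
obs 3: x=0 → posterior Gamma(12, 14)
obs 4: x=3 → posterior Gamma(15, 15)
obs 5: x=4 → posterior Gamma(19, 16)
obs 6: x=3 → posterior Gamma(22, 17)
obs 7: x=5 → posterior Gamma(27, 18)
obs 8: x=5 → posterior Gamma(32, 19)
obs 9: x=6 → posterior Gamma(38, 20)
obs 10: x=4 → posterior Gamma(42, 21)
obs 11: x=6 → posterior Gamma(48, 22)
obs 12: x=5 → posterior Gamma(53, 23)
obs 13: x=5 → posterior Gamma(58, 24)
obs 14: x=2 → posterior Gamma(60, 25)

59/25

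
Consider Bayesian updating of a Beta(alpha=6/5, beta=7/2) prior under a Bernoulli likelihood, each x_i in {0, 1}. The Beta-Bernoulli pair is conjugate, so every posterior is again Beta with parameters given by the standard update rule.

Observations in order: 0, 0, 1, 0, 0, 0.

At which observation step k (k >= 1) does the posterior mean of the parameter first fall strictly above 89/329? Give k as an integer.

obs 1: x=0 → posterior Beta(6/5, 9/2)
obs 2: x=0 → posterior Beta(6/5, 11/2)
obs 3: x=1 → posterior Beta(11/5, 11/2)
obs 4: x=0 → posterior Beta(11/5, 13/2)
obs 5: x=0 → posterior Beta(11/5, 15/2)
obs 6: x=0 → posterior Beta(11/5, 17/2)

k = 3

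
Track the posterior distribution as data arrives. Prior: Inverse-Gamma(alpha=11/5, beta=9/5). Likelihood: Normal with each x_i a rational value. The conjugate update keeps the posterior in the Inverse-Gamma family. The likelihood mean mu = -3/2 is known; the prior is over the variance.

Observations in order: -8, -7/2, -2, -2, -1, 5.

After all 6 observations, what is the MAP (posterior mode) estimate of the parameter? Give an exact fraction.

obs 1: x=-8 → posterior Inverse-Gamma(27/10, 917/40)
obs 2: x=-7/2 → posterior Inverse-Gamma(16/5, 997/40)
obs 3: x=-2 → posterior Inverse-Gamma(37/10, 501/20)
obs 4: x=-2 → posterior Inverse-Gamma(21/5, 1007/40)
obs 5: x=-1 → posterior Inverse-Gamma(47/10, 253/10)
obs 6: x=5 → posterior Inverse-Gamma(26/5, 1857/40)

1857/248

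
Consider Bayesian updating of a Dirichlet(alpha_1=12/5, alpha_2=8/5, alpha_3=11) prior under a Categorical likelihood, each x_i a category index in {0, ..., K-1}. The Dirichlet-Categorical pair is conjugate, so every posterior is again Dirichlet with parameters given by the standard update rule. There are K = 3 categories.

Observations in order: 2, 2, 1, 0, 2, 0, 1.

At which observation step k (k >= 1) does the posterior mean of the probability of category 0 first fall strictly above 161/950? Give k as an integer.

obs 1: x=2 → posterior Dirichlet(12/5, 8/5, 12)
obs 2: x=2 → posterior Dirichlet(12/5, 8/5, 13)
obs 3: x=1 → posterior Dirichlet(12/5, 13/5, 13)
obs 4: x=0 → posterior Dirichlet(17/5, 13/5, 13)
obs 5: x=2 → posterior Dirichlet(17/5, 13/5, 14)
obs 6: x=0 → posterior Dirichlet(22/5, 13/5, 14)
obs 7: x=1 → posterior Dirichlet(22/5, 18/5, 14)

k = 4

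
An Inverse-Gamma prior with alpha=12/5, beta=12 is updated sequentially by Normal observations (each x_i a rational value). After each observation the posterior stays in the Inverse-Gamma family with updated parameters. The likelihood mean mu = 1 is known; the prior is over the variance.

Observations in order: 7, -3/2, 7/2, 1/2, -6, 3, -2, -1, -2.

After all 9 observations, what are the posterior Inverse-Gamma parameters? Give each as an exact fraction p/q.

obs 1: x=7 → posterior Inverse-Gamma(29/10, 30)
obs 2: x=-3/2 → posterior Inverse-Gamma(17/5, 265/8)
obs 3: x=7/2 → posterior Inverse-Gamma(39/10, 145/4)
obs 4: x=1/2 → posterior Inverse-Gamma(22/5, 291/8)
obs 5: x=-6 → posterior Inverse-Gamma(49/10, 487/8)
obs 6: x=3 → posterior Inverse-Gamma(27/5, 503/8)
obs 7: x=-2 → posterior Inverse-Gamma(59/10, 539/8)
obs 8: x=-1 → posterior Inverse-Gamma(32/5, 555/8)
obs 9: x=-2 → posterior Inverse-Gamma(69/10, 591/8)

alpha=69/10, beta=591/8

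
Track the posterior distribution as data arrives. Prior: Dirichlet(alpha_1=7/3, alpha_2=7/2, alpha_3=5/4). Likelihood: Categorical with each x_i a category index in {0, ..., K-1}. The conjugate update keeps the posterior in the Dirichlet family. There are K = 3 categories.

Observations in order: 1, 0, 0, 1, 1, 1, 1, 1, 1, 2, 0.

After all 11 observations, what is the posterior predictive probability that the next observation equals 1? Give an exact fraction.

obs 1: x=1 → posterior Dirichlet(7/3, 9/2, 5/4)
obs 2: x=0 → posterior Dirichlet(10/3, 9/2, 5/4)
obs 3: x=0 → posterior Dirichlet(13/3, 9/2, 5/4)
obs 4: x=1 → posterior Dirichlet(13/3, 11/2, 5/4)
obs 5: x=1 → posterior Dirichlet(13/3, 13/2, 5/4)
obs 6: x=1 → posterior Dirichlet(13/3, 15/2, 5/4)
obs 7: x=1 → posterior Dirichlet(13/3, 17/2, 5/4)
obs 8: x=1 → posterior Dirichlet(13/3, 19/2, 5/4)
obs 9: x=1 → posterior Dirichlet(13/3, 21/2, 5/4)
obs 10: x=2 → posterior Dirichlet(13/3, 21/2, 9/4)
obs 11: x=0 → posterior Dirichlet(16/3, 21/2, 9/4)

18/31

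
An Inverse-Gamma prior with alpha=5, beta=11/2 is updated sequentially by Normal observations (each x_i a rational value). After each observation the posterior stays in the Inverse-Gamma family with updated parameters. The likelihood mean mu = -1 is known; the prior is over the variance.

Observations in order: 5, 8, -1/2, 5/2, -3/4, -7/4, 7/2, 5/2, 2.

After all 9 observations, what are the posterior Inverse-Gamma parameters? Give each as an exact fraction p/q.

obs 1: x=5 → posterior Inverse-Gamma(11/2, 47/2)
obs 2: x=8 → posterior Inverse-Gamma(6, 64)
obs 3: x=-1/2 → posterior Inverse-Gamma(13/2, 513/8)
obs 4: x=5/2 → posterior Inverse-Gamma(7, 281/4)
obs 5: x=-3/4 → posterior Inverse-Gamma(15/2, 2249/32)
obs 6: x=-7/4 → posterior Inverse-Gamma(8, 1129/16)
obs 7: x=7/2 → posterior Inverse-Gamma(17/2, 1291/16)
obs 8: x=5/2 → posterior Inverse-Gamma(9, 1389/16)
obs 9: x=2 → posterior Inverse-Gamma(19/2, 1461/16)

alpha=19/2, beta=1461/16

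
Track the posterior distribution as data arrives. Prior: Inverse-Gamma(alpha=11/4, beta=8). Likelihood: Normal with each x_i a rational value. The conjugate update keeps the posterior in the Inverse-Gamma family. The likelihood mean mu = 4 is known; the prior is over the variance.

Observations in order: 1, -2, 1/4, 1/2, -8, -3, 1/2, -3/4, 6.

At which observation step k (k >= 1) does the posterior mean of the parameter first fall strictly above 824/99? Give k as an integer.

k = 2

obs 1: x=1 → posterior Inverse-Gamma(13/4, 25/2)
obs 2: x=-2 → posterior Inverse-Gamma(15/4, 61/2)
obs 3: x=1/4 → posterior Inverse-Gamma(17/4, 1201/32)
obs 4: x=1/2 → posterior Inverse-Gamma(19/4, 1397/32)
obs 5: x=-8 → posterior Inverse-Gamma(21/4, 3701/32)
obs 6: x=-3 → posterior Inverse-Gamma(23/4, 4485/32)
obs 7: x=1/2 → posterior Inverse-Gamma(25/4, 4681/32)
obs 8: x=-3/4 → posterior Inverse-Gamma(27/4, 2521/16)
obs 9: x=6 → posterior Inverse-Gamma(29/4, 2553/16)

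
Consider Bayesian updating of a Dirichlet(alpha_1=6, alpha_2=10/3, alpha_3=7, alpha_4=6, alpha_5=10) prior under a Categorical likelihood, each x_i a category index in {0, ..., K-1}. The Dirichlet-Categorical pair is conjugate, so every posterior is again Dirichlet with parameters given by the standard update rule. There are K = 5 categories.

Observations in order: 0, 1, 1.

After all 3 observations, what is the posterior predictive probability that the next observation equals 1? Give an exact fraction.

obs 1: x=0 → posterior Dirichlet(7, 10/3, 7, 6, 10)
obs 2: x=1 → posterior Dirichlet(7, 13/3, 7, 6, 10)
obs 3: x=1 → posterior Dirichlet(7, 16/3, 7, 6, 10)

8/53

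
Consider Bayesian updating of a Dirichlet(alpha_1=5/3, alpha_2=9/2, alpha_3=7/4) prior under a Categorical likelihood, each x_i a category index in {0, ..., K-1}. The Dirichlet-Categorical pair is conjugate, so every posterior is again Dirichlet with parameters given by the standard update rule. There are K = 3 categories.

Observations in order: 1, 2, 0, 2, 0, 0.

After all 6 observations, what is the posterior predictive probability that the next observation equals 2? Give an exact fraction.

45/167

obs 1: x=1 → posterior Dirichlet(5/3, 11/2, 7/4)
obs 2: x=2 → posterior Dirichlet(5/3, 11/2, 11/4)
obs 3: x=0 → posterior Dirichlet(8/3, 11/2, 11/4)
obs 4: x=2 → posterior Dirichlet(8/3, 11/2, 15/4)
obs 5: x=0 → posterior Dirichlet(11/3, 11/2, 15/4)
obs 6: x=0 → posterior Dirichlet(14/3, 11/2, 15/4)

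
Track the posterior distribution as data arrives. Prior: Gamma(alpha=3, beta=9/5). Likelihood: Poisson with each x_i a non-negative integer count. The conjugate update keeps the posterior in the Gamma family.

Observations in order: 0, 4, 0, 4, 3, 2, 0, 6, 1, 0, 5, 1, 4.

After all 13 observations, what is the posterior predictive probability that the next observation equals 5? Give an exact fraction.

obs 1: x=0 → posterior Gamma(3, 14/5)
obs 2: x=4 → posterior Gamma(7, 19/5)
obs 3: x=0 → posterior Gamma(7, 24/5)
obs 4: x=4 → posterior Gamma(11, 29/5)
obs 5: x=3 → posterior Gamma(14, 34/5)
obs 6: x=2 → posterior Gamma(16, 39/5)
obs 7: x=0 → posterior Gamma(16, 44/5)
obs 8: x=6 → posterior Gamma(22, 49/5)
obs 9: x=1 → posterior Gamma(23, 54/5)
obs 10: x=0 → posterior Gamma(23, 59/5)
obs 11: x=5 → posterior Gamma(28, 64/5)
obs 12: x=1 → posterior Gamma(29, 69/5)
obs 13: x=4 → posterior Gamma(33, 74/5)

65899277456646043564368645275092219698210942553068512373490738790400000/1287743804278744050410620426954739687963064854495168753870500853746064161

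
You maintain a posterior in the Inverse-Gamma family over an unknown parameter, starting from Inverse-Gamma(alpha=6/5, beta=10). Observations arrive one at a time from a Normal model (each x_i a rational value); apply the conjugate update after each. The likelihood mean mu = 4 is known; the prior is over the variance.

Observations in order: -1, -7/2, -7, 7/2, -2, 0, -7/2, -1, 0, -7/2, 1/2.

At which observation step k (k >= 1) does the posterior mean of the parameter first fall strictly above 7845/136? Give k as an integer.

obs 1: x=-1 → posterior Inverse-Gamma(17/10, 45/2)
obs 2: x=-7/2 → posterior Inverse-Gamma(11/5, 405/8)
obs 3: x=-7 → posterior Inverse-Gamma(27/10, 889/8)
obs 4: x=7/2 → posterior Inverse-Gamma(16/5, 445/4)
obs 5: x=-2 → posterior Inverse-Gamma(37/10, 517/4)
obs 6: x=0 → posterior Inverse-Gamma(21/5, 549/4)
obs 7: x=-7/2 → posterior Inverse-Gamma(47/10, 1323/8)
obs 8: x=-1 → posterior Inverse-Gamma(26/5, 1423/8)
obs 9: x=0 → posterior Inverse-Gamma(57/10, 1487/8)
obs 10: x=-7/2 → posterior Inverse-Gamma(31/5, 214)
obs 11: x=1/2 → posterior Inverse-Gamma(67/10, 1761/8)

k = 3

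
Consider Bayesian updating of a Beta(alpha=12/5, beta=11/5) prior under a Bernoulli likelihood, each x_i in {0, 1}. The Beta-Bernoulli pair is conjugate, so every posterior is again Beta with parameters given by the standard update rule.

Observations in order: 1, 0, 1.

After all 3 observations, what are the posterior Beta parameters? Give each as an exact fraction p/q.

obs 1: x=1 → posterior Beta(17/5, 11/5)
obs 2: x=0 → posterior Beta(17/5, 16/5)
obs 3: x=1 → posterior Beta(22/5, 16/5)

alpha=22/5, beta=16/5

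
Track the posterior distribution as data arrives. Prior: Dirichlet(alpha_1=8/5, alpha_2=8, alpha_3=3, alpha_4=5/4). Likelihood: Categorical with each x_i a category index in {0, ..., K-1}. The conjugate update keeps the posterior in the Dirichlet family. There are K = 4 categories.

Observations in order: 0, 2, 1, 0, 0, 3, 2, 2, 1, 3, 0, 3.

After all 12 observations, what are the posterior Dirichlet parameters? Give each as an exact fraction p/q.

alpha_1=28/5, alpha_2=10, alpha_3=6, alpha_4=17/4

obs 1: x=0 → posterior Dirichlet(13/5, 8, 3, 5/4)
obs 2: x=2 → posterior Dirichlet(13/5, 8, 4, 5/4)
obs 3: x=1 → posterior Dirichlet(13/5, 9, 4, 5/4)
obs 4: x=0 → posterior Dirichlet(18/5, 9, 4, 5/4)
obs 5: x=0 → posterior Dirichlet(23/5, 9, 4, 5/4)
obs 6: x=3 → posterior Dirichlet(23/5, 9, 4, 9/4)
obs 7: x=2 → posterior Dirichlet(23/5, 9, 5, 9/4)
obs 8: x=2 → posterior Dirichlet(23/5, 9, 6, 9/4)
obs 9: x=1 → posterior Dirichlet(23/5, 10, 6, 9/4)
obs 10: x=3 → posterior Dirichlet(23/5, 10, 6, 13/4)
obs 11: x=0 → posterior Dirichlet(28/5, 10, 6, 13/4)
obs 12: x=3 → posterior Dirichlet(28/5, 10, 6, 17/4)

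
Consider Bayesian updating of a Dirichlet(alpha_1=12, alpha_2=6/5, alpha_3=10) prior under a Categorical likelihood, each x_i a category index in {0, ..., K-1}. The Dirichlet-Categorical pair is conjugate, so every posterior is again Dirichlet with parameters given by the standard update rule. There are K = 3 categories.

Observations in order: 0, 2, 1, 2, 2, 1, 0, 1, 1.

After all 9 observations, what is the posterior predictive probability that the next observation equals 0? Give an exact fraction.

10/23

obs 1: x=0 → posterior Dirichlet(13, 6/5, 10)
obs 2: x=2 → posterior Dirichlet(13, 6/5, 11)
obs 3: x=1 → posterior Dirichlet(13, 11/5, 11)
obs 4: x=2 → posterior Dirichlet(13, 11/5, 12)
obs 5: x=2 → posterior Dirichlet(13, 11/5, 13)
obs 6: x=1 → posterior Dirichlet(13, 16/5, 13)
obs 7: x=0 → posterior Dirichlet(14, 16/5, 13)
obs 8: x=1 → posterior Dirichlet(14, 21/5, 13)
obs 9: x=1 → posterior Dirichlet(14, 26/5, 13)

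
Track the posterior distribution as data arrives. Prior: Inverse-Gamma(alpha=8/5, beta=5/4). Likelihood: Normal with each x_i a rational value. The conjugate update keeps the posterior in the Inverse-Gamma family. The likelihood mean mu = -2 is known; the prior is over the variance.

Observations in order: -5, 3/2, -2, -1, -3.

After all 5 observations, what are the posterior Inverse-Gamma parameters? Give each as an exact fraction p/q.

alpha=41/10, beta=103/8

obs 1: x=-5 → posterior Inverse-Gamma(21/10, 23/4)
obs 2: x=3/2 → posterior Inverse-Gamma(13/5, 95/8)
obs 3: x=-2 → posterior Inverse-Gamma(31/10, 95/8)
obs 4: x=-1 → posterior Inverse-Gamma(18/5, 99/8)
obs 5: x=-3 → posterior Inverse-Gamma(41/10, 103/8)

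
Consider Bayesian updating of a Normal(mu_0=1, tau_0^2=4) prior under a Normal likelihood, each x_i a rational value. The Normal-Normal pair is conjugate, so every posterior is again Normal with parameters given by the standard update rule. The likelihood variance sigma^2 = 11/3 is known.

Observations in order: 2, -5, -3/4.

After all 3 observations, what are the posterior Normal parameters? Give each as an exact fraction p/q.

obs 1: x=2 → posterior Normal(35/23, 44/23)
obs 2: x=-5 → posterior Normal(-5/7, 44/35)
obs 3: x=-3/4 → posterior Normal(-34/47, 44/47)

mu_0=-34/47, tau_0^2=44/47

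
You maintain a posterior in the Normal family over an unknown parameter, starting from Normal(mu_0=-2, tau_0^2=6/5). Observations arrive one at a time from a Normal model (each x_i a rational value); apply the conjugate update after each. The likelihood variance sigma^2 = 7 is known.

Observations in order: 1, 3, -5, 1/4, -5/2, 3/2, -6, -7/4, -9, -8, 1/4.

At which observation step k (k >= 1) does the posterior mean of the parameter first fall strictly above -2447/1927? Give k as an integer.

k = 2

obs 1: x=1 → posterior Normal(-64/41, 42/41)
obs 2: x=3 → posterior Normal(-46/47, 42/47)
obs 3: x=-5 → posterior Normal(-76/53, 42/53)
obs 4: x=1/4 → posterior Normal(-149/118, 42/59)
obs 5: x=-5/2 → posterior Normal(-179/130, 42/65)
obs 6: x=3/2 → posterior Normal(-161/142, 42/71)
obs 7: x=-6 → posterior Normal(-233/154, 6/11)
obs 8: x=-7/4 → posterior Normal(-127/83, 42/83)
obs 9: x=-9 → posterior Normal(-181/89, 42/89)
obs 10: x=-8 → posterior Normal(-229/95, 42/95)
obs 11: x=1/4 → posterior Normal(-455/202, 42/101)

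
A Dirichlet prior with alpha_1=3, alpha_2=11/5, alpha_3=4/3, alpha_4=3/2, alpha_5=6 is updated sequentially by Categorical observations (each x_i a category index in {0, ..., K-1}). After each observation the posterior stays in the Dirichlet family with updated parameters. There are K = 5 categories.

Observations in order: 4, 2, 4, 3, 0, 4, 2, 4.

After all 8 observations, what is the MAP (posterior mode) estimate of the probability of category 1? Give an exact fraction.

36/511

obs 1: x=4 → posterior Dirichlet(3, 11/5, 4/3, 3/2, 7)
obs 2: x=2 → posterior Dirichlet(3, 11/5, 7/3, 3/2, 7)
obs 3: x=4 → posterior Dirichlet(3, 11/5, 7/3, 3/2, 8)
obs 4: x=3 → posterior Dirichlet(3, 11/5, 7/3, 5/2, 8)
obs 5: x=0 → posterior Dirichlet(4, 11/5, 7/3, 5/2, 8)
obs 6: x=4 → posterior Dirichlet(4, 11/5, 7/3, 5/2, 9)
obs 7: x=2 → posterior Dirichlet(4, 11/5, 10/3, 5/2, 9)
obs 8: x=4 → posterior Dirichlet(4, 11/5, 10/3, 5/2, 10)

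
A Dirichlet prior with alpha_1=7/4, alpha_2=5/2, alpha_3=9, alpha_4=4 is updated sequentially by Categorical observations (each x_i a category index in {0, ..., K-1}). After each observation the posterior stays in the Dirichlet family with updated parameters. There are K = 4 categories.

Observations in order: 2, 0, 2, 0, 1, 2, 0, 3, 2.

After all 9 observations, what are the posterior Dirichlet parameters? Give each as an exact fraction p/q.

alpha_1=19/4, alpha_2=7/2, alpha_3=13, alpha_4=5

obs 1: x=2 → posterior Dirichlet(7/4, 5/2, 10, 4)
obs 2: x=0 → posterior Dirichlet(11/4, 5/2, 10, 4)
obs 3: x=2 → posterior Dirichlet(11/4, 5/2, 11, 4)
obs 4: x=0 → posterior Dirichlet(15/4, 5/2, 11, 4)
obs 5: x=1 → posterior Dirichlet(15/4, 7/2, 11, 4)
obs 6: x=2 → posterior Dirichlet(15/4, 7/2, 12, 4)
obs 7: x=0 → posterior Dirichlet(19/4, 7/2, 12, 4)
obs 8: x=3 → posterior Dirichlet(19/4, 7/2, 12, 5)
obs 9: x=2 → posterior Dirichlet(19/4, 7/2, 13, 5)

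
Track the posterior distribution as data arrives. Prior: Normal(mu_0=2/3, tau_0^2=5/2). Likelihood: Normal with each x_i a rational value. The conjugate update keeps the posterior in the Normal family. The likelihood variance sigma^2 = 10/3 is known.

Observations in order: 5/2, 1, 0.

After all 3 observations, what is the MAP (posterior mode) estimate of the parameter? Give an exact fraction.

79/78

obs 1: x=5/2 → posterior Normal(61/42, 10/7)
obs 2: x=1 → posterior Normal(79/60, 1)
obs 3: x=0 → posterior Normal(79/78, 10/13)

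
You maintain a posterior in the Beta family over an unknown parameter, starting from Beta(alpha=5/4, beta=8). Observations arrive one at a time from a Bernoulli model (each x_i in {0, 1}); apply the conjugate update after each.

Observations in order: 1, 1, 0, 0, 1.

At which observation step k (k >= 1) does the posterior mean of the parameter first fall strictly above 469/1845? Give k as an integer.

k = 2

obs 1: x=1 → posterior Beta(9/4, 8)
obs 2: x=1 → posterior Beta(13/4, 8)
obs 3: x=0 → posterior Beta(13/4, 9)
obs 4: x=0 → posterior Beta(13/4, 10)
obs 5: x=1 → posterior Beta(17/4, 10)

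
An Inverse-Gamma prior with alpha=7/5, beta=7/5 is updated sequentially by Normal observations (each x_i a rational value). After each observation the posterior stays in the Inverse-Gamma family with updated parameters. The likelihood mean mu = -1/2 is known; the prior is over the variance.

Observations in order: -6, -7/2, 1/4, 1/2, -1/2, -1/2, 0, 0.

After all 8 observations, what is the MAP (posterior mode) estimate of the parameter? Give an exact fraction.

obs 1: x=-6 → posterior Inverse-Gamma(19/10, 661/40)
obs 2: x=-7/2 → posterior Inverse-Gamma(12/5, 841/40)
obs 3: x=1/4 → posterior Inverse-Gamma(29/10, 3409/160)
obs 4: x=1/2 → posterior Inverse-Gamma(17/5, 3489/160)
obs 5: x=-1/2 → posterior Inverse-Gamma(39/10, 3489/160)
obs 6: x=-1/2 → posterior Inverse-Gamma(22/5, 3489/160)
obs 7: x=0 → posterior Inverse-Gamma(49/10, 3509/160)
obs 8: x=0 → posterior Inverse-Gamma(27/5, 3529/160)

3529/1024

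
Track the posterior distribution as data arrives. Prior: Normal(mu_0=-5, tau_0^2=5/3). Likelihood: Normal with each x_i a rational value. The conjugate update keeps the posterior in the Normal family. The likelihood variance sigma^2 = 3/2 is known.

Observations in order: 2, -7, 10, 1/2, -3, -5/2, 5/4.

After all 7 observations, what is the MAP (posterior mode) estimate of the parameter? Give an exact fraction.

-65/158

obs 1: x=2 → posterior Normal(-25/19, 15/19)
obs 2: x=-7 → posterior Normal(-95/29, 15/29)
obs 3: x=10 → posterior Normal(5/39, 5/13)
obs 4: x=1/2 → posterior Normal(10/49, 15/49)
obs 5: x=-3 → posterior Normal(-20/59, 15/59)
obs 6: x=-5/2 → posterior Normal(-15/23, 5/23)
obs 7: x=5/4 → posterior Normal(-65/158, 15/79)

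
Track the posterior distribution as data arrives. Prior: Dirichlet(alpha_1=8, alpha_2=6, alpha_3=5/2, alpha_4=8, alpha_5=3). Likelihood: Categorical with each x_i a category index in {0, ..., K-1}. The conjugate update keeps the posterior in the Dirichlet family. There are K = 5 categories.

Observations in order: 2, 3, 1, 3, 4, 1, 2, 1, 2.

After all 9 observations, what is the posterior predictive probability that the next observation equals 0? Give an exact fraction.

16/73

obs 1: x=2 → posterior Dirichlet(8, 6, 7/2, 8, 3)
obs 2: x=3 → posterior Dirichlet(8, 6, 7/2, 9, 3)
obs 3: x=1 → posterior Dirichlet(8, 7, 7/2, 9, 3)
obs 4: x=3 → posterior Dirichlet(8, 7, 7/2, 10, 3)
obs 5: x=4 → posterior Dirichlet(8, 7, 7/2, 10, 4)
obs 6: x=1 → posterior Dirichlet(8, 8, 7/2, 10, 4)
obs 7: x=2 → posterior Dirichlet(8, 8, 9/2, 10, 4)
obs 8: x=1 → posterior Dirichlet(8, 9, 9/2, 10, 4)
obs 9: x=2 → posterior Dirichlet(8, 9, 11/2, 10, 4)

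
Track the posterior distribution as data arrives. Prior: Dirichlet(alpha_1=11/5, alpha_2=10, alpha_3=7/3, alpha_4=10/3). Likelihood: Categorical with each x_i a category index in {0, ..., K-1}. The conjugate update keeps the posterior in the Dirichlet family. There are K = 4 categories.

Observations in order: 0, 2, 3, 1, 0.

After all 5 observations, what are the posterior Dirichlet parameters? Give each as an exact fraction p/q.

obs 1: x=0 → posterior Dirichlet(16/5, 10, 7/3, 10/3)
obs 2: x=2 → posterior Dirichlet(16/5, 10, 10/3, 10/3)
obs 3: x=3 → posterior Dirichlet(16/5, 10, 10/3, 13/3)
obs 4: x=1 → posterior Dirichlet(16/5, 11, 10/3, 13/3)
obs 5: x=0 → posterior Dirichlet(21/5, 11, 10/3, 13/3)

alpha_1=21/5, alpha_2=11, alpha_3=10/3, alpha_4=13/3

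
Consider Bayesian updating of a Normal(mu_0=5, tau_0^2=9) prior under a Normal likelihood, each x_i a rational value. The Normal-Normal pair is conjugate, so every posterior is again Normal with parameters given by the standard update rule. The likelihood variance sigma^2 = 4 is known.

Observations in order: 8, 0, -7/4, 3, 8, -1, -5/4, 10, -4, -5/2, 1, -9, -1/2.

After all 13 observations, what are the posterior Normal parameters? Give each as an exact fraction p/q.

obs 1: x=8 → posterior Normal(92/13, 36/13)
obs 2: x=0 → posterior Normal(46/11, 18/11)
obs 3: x=-7/4 → posterior Normal(305/124, 36/31)
obs 4: x=3 → posterior Normal(413/160, 9/10)
obs 5: x=8 → posterior Normal(701/196, 36/49)
obs 6: x=-1 → posterior Normal(665/232, 18/29)
obs 7: x=-5/4 → posterior Normal(155/67, 36/67)
obs 8: x=10 → posterior Normal(245/76, 9/19)
obs 9: x=-4 → posterior Normal(209/85, 36/85)
obs 10: x=-5/2 → posterior Normal(373/188, 18/47)
obs 11: x=1 → posterior Normal(391/206, 36/103)
obs 12: x=-9 → posterior Normal(229/224, 9/28)
obs 13: x=-1/2 → posterior Normal(10/11, 36/121)

mu_0=10/11, tau_0^2=36/121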